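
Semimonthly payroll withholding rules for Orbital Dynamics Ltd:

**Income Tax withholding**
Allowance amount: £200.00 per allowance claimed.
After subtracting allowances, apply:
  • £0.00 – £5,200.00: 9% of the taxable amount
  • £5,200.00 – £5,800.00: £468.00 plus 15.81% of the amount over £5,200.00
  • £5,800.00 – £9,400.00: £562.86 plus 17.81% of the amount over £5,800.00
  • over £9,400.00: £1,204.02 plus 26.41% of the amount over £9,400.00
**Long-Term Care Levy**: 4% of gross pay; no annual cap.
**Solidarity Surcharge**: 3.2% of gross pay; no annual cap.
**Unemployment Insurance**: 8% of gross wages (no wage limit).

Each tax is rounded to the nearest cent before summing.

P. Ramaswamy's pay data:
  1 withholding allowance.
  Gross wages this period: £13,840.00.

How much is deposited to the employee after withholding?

£9,412.52

Income Tax: taxable = £13,840.00 − 1×£200.00 = £13,640.00
  £1,204.02 + 26.41% × (£13,640.00 − £9,400.00) = £1,204.02 + 26.41% × £4,240.00 = £2,323.80
Long-Term Care Levy: 4% × £13,840.00 = £553.60
Solidarity Surcharge: 3.2% × £13,840.00 = £442.88
Unemployment Insurance: 8% × £13,840.00 = £1,107.20
Total withheld: £2,323.80 + £553.60 + £442.88 + £1,107.20 = £4,427.48
Net pay: £13,840.00 − £4,427.48 = £9,412.52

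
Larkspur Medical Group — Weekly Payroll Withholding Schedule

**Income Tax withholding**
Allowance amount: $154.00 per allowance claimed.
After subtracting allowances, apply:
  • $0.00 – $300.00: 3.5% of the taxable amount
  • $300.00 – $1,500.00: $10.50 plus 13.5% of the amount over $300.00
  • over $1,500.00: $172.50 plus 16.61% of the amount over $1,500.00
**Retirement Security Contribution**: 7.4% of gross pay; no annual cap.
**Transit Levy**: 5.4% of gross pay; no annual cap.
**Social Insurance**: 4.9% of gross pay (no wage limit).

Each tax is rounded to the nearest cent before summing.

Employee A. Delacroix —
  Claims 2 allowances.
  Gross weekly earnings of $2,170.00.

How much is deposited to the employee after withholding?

Income Tax: taxable = $2,170.00 − 2×$154.00 = $1,862.00
  $172.50 + 16.61% × ($1,862.00 − $1,500.00) = $172.50 + 16.61% × $362.00 = $232.63
Retirement Security Contribution: 7.4% × $2,170.00 = $160.58
Transit Levy: 5.4% × $2,170.00 = $117.18
Social Insurance: 4.9% × $2,170.00 = $106.33
Total withheld: $232.63 + $160.58 + $117.18 + $106.33 = $616.72
Net pay: $2,170.00 − $616.72 = $1,553.28

$1,553.28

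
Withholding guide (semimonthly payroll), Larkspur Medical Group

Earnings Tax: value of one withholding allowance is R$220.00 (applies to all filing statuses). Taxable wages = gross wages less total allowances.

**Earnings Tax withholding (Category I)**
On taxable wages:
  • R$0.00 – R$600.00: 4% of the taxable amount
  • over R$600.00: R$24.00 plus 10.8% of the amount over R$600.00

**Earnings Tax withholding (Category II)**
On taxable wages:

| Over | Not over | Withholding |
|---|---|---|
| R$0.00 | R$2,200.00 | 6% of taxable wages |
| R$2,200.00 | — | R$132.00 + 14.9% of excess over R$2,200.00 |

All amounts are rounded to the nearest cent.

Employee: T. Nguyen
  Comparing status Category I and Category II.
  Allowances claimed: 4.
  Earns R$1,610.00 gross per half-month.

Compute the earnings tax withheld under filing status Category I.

R$38.04

Earnings Tax (Category I): taxable = R$1,610.00 − 4×R$220.00 = R$730.00
  R$24.00 + 10.8% × (R$730.00 − R$600.00) = R$24.00 + 10.8% × R$130.00 = R$38.04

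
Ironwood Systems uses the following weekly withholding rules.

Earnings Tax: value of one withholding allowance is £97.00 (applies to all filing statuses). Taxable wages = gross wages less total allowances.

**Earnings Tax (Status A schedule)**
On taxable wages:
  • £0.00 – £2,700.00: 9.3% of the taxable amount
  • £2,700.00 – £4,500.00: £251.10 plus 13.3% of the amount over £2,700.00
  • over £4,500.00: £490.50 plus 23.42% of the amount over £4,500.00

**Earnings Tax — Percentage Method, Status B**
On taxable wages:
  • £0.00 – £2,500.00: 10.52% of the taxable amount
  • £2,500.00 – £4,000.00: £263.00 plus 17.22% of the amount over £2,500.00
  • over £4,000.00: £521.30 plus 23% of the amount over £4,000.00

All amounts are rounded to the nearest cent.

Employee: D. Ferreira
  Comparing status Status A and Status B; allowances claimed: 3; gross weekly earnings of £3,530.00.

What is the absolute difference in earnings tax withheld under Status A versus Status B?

£67.47

Earnings Tax (Status A): taxable = £3,530.00 − 3×£97.00 = £3,239.00
  £251.10 + 13.3% × (£3,239.00 − £2,700.00) = £251.10 + 13.3% × £539.00 = £322.79
Earnings Tax (Status B): taxable = £3,530.00 − 3×£97.00 = £3,239.00
  £263.00 + 17.22% × (£3,239.00 − £2,500.00) = £263.00 + 17.22% × £739.00 = £390.26
Difference: |£322.79 − £390.26| = £67.47 (higher under Status B)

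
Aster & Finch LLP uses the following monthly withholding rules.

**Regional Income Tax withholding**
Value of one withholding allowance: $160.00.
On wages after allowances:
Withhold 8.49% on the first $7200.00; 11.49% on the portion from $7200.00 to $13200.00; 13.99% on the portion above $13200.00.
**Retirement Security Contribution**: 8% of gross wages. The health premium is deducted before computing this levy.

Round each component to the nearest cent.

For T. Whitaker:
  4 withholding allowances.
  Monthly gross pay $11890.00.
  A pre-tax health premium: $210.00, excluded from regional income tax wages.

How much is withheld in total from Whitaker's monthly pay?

Regional Income Tax: taxable = $11890.00 − $210.00 − 4×$160.00 = $11040.00
  $611.28 + 11.49% × ($11040.00 − $7200.00) = $611.28 + 11.49% × $3840.00 = $1052.50
Retirement Security Contribution: 8% × $11680.00 = $934.40
Total: $1052.50 + $934.40 = $1986.90

$1986.90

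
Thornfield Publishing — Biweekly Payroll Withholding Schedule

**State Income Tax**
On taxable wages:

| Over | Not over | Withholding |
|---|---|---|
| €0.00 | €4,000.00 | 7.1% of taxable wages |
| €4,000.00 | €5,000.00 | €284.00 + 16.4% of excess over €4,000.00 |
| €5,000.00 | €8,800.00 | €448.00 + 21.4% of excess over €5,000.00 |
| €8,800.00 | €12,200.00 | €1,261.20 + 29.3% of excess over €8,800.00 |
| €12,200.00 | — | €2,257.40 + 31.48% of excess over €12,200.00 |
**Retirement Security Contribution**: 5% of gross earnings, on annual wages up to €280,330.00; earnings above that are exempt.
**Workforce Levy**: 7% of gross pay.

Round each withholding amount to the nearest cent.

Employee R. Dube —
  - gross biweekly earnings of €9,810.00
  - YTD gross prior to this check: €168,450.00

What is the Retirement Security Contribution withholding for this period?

Retirement Security Contribution: 5% × €9,810.00 = €490.50

€490.50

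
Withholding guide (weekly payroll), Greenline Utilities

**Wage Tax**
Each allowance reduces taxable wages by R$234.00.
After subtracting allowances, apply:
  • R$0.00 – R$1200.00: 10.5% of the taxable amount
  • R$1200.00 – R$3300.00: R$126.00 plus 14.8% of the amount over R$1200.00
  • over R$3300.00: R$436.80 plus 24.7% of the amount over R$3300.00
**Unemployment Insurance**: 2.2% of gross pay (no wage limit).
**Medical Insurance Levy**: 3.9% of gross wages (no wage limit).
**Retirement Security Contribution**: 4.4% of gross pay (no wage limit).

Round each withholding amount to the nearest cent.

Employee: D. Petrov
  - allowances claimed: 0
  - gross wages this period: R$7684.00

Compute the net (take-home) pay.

R$5357.52

Wage Tax: taxable = R$7684.00
  R$436.80 + 24.7% × (R$7684.00 − R$3300.00) = R$436.80 + 24.7% × R$4384.00 = R$1519.65
Unemployment Insurance: 2.2% × R$7684.00 = R$169.05
Medical Insurance Levy: 3.9% × R$7684.00 = R$299.68
Retirement Security Contribution: 4.4% × R$7684.00 = R$338.10
Total withheld: R$1519.65 + R$169.05 + R$299.68 + R$338.10 = R$2326.48
Net pay: R$7684.00 − R$2326.48 = R$5357.52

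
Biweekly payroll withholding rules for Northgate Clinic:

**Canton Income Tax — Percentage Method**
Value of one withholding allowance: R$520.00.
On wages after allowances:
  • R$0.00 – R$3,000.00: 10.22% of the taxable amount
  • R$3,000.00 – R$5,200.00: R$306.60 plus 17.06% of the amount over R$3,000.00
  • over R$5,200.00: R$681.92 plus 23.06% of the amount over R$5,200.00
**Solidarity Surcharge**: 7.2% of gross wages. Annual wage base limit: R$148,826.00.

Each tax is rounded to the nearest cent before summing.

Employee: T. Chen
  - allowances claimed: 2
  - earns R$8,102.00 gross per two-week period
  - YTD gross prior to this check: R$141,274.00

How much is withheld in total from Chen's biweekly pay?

Canton Income Tax: taxable = R$8,102.00 − 2×R$520.00 = R$7,062.00
  R$681.92 + 23.06% × (R$7,062.00 − R$5,200.00) = R$681.92 + 23.06% × R$1,862.00 = R$1,111.30
Solidarity Surcharge: cap R$148,826.00 − YTD R$141,274.00 = R$7,552.00 subject; 7.2% × R$7,552.00 = R$543.74
Total: R$1,111.30 + R$543.74 = R$1,655.04

R$1,655.04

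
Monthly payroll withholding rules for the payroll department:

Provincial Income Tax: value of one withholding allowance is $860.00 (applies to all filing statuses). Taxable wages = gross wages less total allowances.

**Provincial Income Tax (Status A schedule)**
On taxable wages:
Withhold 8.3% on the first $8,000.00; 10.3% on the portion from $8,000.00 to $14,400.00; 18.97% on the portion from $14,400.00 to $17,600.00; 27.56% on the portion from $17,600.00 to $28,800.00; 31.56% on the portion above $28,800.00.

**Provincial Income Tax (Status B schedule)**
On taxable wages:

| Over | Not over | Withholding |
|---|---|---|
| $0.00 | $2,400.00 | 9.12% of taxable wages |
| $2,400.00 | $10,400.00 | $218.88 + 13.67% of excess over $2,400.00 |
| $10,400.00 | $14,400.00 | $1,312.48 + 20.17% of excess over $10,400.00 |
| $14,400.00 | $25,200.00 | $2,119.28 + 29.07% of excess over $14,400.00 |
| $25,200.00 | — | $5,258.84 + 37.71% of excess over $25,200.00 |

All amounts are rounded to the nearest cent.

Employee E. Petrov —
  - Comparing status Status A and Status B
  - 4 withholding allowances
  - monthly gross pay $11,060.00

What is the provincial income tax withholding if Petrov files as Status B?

$932.45

Provincial Income Tax (Status B): taxable = $11,060.00 − 4×$860.00 = $7,620.00
  $218.88 + 13.67% × ($7,620.00 − $2,400.00) = $218.88 + 13.67% × $5,220.00 = $932.45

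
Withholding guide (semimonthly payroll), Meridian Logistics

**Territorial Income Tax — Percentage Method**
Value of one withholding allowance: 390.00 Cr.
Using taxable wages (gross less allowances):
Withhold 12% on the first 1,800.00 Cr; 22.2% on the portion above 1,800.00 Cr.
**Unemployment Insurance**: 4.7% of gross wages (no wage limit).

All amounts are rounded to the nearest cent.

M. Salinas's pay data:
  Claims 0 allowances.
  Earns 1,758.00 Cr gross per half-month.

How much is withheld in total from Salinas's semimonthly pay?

293.59 Cr

Territorial Income Tax: taxable = 1,758.00 Cr
  12% × 1,758.00 Cr = 210.96 Cr
Unemployment Insurance: 4.7% × 1,758.00 Cr = 82.63 Cr
Total: 210.96 Cr + 82.63 Cr = 293.59 Cr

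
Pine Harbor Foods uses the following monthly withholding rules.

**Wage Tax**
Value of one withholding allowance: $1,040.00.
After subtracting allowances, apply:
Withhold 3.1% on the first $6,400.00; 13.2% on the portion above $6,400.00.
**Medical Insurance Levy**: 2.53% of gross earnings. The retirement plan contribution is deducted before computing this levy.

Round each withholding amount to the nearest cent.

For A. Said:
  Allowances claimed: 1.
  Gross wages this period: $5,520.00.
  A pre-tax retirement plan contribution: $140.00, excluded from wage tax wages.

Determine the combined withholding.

$270.65

Wage Tax: taxable = $5,520.00 − $140.00 − 1×$1,040.00 = $4,340.00
  3.1% × $4,340.00 = $134.54
Medical Insurance Levy: 2.53% × $5,380.00 = $136.11
Total: $134.54 + $136.11 = $270.65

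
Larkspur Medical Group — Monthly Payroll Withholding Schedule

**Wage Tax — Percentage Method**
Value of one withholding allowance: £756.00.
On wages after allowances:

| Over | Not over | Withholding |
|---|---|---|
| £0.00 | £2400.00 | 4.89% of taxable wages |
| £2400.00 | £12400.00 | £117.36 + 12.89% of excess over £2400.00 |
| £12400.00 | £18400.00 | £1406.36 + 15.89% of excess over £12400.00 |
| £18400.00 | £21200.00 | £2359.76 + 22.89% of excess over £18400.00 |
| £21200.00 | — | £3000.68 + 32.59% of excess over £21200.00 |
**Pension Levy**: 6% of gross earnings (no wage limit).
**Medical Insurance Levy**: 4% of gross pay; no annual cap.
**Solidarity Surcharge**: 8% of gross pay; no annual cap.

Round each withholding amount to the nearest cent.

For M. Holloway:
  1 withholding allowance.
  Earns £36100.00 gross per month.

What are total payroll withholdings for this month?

£14108.21

Wage Tax: taxable = £36100.00 − 1×£756.00 = £35344.00
  £3000.68 + 32.59% × (£35344.00 − £21200.00) = £3000.68 + 32.59% × £14144.00 = £7610.21
Pension Levy: 6% × £36100.00 = £2166.00
Medical Insurance Levy: 4% × £36100.00 = £1444.00
Solidarity Surcharge: 8% × £36100.00 = £2888.00
Total: £7610.21 + £2166.00 + £1444.00 + £2888.00 = £14108.21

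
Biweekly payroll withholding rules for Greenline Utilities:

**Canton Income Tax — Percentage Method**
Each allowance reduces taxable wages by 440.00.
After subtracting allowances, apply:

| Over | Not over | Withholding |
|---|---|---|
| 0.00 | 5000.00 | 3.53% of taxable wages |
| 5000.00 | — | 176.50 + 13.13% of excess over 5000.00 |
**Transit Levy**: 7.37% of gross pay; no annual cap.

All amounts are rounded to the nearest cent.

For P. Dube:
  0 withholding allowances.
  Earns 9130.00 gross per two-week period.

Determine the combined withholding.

1391.65

Canton Income Tax: taxable = 9130.00
  176.50 + 13.13% × (9130.00 − 5000.00) = 176.50 + 13.13% × 4130.00 = 718.77
Transit Levy: 7.37% × 9130.00 = 672.88
Total: 718.77 + 672.88 = 1391.65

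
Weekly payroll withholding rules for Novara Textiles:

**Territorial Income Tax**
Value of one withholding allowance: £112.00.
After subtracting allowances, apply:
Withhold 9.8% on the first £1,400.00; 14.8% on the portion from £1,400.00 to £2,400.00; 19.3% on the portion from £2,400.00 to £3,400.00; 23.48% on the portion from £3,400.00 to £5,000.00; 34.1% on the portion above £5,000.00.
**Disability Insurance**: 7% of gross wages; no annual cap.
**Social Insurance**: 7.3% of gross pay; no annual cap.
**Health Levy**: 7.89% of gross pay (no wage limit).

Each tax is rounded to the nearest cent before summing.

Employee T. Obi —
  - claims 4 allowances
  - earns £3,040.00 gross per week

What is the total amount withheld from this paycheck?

Territorial Income Tax: taxable = £3,040.00 − 4×£112.00 = £2,592.00
  £285.20 + 19.3% × (£2,592.00 − £2,400.00) = £285.20 + 19.3% × £192.00 = £322.26
Disability Insurance: 7% × £3,040.00 = £212.80
Social Insurance: 7.3% × £3,040.00 = £221.92
Health Levy: 7.89% × £3,040.00 = £239.86
Total: £322.26 + £212.80 + £221.92 + £239.86 = £996.84

£996.84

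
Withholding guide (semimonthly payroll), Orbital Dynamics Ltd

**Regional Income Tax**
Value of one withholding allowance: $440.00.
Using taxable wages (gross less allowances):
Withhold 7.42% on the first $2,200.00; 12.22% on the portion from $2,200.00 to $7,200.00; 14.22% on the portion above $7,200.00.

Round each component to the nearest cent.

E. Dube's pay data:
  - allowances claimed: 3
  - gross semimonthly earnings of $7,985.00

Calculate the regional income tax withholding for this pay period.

Regional Income Tax: taxable = $7,985.00 − 3×$440.00 = $6,665.00
  $163.24 + 12.22% × ($6,665.00 − $2,200.00) = $163.24 + 12.22% × $4,465.00 = $708.86

$708.86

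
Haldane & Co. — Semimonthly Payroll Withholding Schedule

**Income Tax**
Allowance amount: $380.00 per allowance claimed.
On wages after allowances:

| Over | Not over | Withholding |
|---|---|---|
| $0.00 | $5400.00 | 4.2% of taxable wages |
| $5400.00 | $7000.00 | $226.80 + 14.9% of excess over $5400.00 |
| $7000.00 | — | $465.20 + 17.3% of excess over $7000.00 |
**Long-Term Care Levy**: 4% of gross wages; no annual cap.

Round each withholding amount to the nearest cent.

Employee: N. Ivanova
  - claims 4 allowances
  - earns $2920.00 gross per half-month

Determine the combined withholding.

Income Tax: taxable = $2920.00 − 4×$380.00 = $1400.00
  4.2% × $1400.00 = $58.80
Long-Term Care Levy: 4% × $2920.00 = $116.80
Total: $58.80 + $116.80 = $175.60

$175.60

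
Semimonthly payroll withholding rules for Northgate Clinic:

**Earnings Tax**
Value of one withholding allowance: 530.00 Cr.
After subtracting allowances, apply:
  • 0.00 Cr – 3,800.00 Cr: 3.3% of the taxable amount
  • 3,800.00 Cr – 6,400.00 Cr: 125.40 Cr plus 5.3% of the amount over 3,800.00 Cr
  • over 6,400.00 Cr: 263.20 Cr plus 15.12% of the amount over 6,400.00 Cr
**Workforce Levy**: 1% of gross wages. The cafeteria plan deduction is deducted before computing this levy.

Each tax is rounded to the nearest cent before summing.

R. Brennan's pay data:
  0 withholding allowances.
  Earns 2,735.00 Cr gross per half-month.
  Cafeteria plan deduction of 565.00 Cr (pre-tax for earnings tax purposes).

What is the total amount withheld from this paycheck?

Earnings Tax: taxable = 2,735.00 Cr − 565.00 Cr = 2,170.00 Cr
  3.3% × 2,170.00 Cr = 71.61 Cr
Workforce Levy: 1% × 2,170.00 Cr = 21.70 Cr
Total: 71.61 Cr + 21.70 Cr = 93.31 Cr

93.31 Cr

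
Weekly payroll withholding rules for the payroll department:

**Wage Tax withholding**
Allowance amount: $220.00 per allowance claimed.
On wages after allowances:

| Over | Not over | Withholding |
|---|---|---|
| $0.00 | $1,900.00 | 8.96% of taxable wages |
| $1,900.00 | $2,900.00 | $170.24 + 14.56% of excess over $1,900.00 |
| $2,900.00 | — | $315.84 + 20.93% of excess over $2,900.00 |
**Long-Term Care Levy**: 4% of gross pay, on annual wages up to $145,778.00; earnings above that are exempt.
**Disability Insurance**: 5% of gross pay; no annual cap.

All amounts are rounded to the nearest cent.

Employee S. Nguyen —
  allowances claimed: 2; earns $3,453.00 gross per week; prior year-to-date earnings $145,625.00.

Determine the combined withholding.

Wage Tax: taxable = $3,453.00 − 2×$220.00 = $3,013.00
  $315.84 + 20.93% × ($3,013.00 − $2,900.00) = $315.84 + 20.93% × $113.00 = $339.49
Long-Term Care Levy: cap $145,778.00 − YTD $145,625.00 = $153.00 subject; 4% × $153.00 = $6.12
Disability Insurance: 5% × $3,453.00 = $172.65
Total: $339.49 + $6.12 + $172.65 = $518.26

$518.26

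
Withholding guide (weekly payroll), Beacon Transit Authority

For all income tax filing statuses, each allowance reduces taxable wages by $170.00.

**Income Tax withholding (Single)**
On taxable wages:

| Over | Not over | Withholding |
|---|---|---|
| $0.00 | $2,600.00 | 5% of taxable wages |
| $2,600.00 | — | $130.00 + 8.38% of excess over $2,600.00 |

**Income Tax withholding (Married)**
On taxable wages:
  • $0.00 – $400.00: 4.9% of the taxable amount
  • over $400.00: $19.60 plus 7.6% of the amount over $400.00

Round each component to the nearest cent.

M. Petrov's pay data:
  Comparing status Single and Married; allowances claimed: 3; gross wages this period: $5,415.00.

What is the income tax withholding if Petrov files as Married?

Income Tax (Married): taxable = $5,415.00 − 3×$170.00 = $4,905.00
  $19.60 + 7.6% × ($4,905.00 − $400.00) = $19.60 + 7.6% × $4,505.00 = $361.98

$361.98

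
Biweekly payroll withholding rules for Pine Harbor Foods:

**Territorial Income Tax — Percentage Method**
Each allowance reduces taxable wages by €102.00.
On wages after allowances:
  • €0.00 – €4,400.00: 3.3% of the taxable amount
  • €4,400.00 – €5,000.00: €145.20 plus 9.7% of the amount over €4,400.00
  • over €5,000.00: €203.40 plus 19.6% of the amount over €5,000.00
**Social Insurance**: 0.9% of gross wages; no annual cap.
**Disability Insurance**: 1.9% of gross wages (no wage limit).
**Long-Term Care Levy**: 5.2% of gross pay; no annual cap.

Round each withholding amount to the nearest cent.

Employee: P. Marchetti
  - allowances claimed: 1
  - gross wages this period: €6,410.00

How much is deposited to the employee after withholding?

Territorial Income Tax: taxable = €6,410.00 − 1×€102.00 = €6,308.00
  €203.40 + 19.6% × (€6,308.00 − €5,000.00) = €203.40 + 19.6% × €1,308.00 = €459.77
Social Insurance: 0.9% × €6,410.00 = €57.69
Disability Insurance: 1.9% × €6,410.00 = €121.79
Long-Term Care Levy: 5.2% × €6,410.00 = €333.32
Total withheld: €459.77 + €57.69 + €121.79 + €333.32 = €972.57
Net pay: €6,410.00 − €972.57 = €5,437.43

€5,437.43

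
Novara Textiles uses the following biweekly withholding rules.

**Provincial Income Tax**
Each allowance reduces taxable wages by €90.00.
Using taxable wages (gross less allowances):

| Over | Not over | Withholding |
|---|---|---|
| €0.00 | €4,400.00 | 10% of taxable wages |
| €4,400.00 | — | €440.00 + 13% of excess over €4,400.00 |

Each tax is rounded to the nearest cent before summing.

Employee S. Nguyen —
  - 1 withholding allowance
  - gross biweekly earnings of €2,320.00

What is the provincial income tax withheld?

€223.00

Provincial Income Tax: taxable = €2,320.00 − 1×€90.00 = €2,230.00
  10% × €2,230.00 = €223.00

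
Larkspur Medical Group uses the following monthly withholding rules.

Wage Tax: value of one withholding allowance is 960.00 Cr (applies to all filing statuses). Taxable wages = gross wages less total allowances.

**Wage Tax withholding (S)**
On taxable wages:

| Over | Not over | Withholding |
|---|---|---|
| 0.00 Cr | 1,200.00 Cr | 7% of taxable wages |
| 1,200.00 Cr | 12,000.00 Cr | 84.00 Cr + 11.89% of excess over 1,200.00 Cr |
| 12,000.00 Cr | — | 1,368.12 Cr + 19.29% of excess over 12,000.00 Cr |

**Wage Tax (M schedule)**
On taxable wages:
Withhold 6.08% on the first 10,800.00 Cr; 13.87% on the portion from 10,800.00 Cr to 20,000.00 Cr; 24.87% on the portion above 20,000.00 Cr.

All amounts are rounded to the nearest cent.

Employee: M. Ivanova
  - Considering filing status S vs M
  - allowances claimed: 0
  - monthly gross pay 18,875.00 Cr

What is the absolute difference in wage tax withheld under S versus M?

917.67 Cr

Wage Tax (S): taxable = 18,875.00 Cr
  1,368.12 Cr + 19.29% × (18,875.00 Cr − 12,000.00 Cr) = 1,368.12 Cr + 19.29% × 6,875.00 Cr = 2,694.31 Cr
Wage Tax (M): taxable = 18,875.00 Cr
  656.64 Cr + 13.87% × (18,875.00 Cr − 10,800.00 Cr) = 656.64 Cr + 13.87% × 8,075.00 Cr = 1,776.64 Cr
Difference: |2,694.31 Cr − 1,776.64 Cr| = 917.67 Cr (higher under S)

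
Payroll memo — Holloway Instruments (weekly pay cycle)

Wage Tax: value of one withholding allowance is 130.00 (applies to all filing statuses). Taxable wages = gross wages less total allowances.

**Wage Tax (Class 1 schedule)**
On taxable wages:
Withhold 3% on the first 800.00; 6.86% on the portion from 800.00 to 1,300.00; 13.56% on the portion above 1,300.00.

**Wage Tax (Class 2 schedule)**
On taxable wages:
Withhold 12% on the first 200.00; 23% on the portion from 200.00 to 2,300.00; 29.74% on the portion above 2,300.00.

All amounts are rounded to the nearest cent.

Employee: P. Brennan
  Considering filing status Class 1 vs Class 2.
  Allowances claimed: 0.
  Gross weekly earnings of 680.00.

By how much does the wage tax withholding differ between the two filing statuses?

Wage Tax (Class 1): taxable = 680.00
  3% × 680.00 = 20.40
Wage Tax (Class 2): taxable = 680.00
  24.00 + 23% × (680.00 − 200.00) = 24.00 + 23% × 480.00 = 134.40
Difference: |20.40 − 134.40| = 114.00 (higher under Class 2)

114.00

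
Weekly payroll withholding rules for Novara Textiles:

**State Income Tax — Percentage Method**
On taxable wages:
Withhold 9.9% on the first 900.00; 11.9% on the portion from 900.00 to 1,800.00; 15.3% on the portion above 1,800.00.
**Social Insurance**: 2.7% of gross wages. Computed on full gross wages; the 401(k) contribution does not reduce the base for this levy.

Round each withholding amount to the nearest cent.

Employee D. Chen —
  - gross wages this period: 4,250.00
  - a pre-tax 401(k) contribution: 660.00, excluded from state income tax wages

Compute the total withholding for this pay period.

State Income Tax: taxable = 4,250.00 − 660.00 = 3,590.00
  196.20 + 15.3% × (3,590.00 − 1,800.00) = 196.20 + 15.3% × 1,790.00 = 470.07
Social Insurance: 2.7% × 4,250.00 = 114.75
Total: 470.07 + 114.75 = 584.82

584.82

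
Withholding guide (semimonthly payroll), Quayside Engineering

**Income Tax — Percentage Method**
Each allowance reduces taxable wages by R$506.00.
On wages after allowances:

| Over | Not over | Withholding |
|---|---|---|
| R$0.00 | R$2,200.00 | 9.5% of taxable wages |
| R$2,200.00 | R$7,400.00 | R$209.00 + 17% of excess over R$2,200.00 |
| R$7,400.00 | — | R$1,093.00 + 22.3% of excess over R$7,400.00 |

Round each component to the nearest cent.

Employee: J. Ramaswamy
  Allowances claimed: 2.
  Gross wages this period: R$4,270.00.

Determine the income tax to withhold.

R$388.86

Income Tax: taxable = R$4,270.00 − 2×R$506.00 = R$3,258.00
  R$209.00 + 17% × (R$3,258.00 − R$2,200.00) = R$209.00 + 17% × R$1,058.00 = R$388.86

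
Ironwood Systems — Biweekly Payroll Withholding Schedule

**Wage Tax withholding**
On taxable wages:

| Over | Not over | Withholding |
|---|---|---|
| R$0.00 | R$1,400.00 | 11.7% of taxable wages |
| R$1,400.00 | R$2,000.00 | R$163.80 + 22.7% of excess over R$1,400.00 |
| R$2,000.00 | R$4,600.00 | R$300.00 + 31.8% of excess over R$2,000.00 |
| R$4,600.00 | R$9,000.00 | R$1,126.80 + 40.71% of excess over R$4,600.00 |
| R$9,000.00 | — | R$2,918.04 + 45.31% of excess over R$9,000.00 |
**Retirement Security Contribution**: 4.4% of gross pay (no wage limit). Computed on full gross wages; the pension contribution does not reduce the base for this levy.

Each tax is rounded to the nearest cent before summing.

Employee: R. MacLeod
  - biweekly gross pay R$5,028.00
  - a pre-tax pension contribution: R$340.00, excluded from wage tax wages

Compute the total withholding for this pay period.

Wage Tax: taxable = R$5,028.00 − R$340.00 = R$4,688.00
  R$1,126.80 + 40.71% × (R$4,688.00 − R$4,600.00) = R$1,126.80 + 40.71% × R$88.00 = R$1,162.62
Retirement Security Contribution: 4.4% × R$5,028.00 = R$221.23
Total: R$1,162.62 + R$221.23 = R$1,383.85

R$1,383.85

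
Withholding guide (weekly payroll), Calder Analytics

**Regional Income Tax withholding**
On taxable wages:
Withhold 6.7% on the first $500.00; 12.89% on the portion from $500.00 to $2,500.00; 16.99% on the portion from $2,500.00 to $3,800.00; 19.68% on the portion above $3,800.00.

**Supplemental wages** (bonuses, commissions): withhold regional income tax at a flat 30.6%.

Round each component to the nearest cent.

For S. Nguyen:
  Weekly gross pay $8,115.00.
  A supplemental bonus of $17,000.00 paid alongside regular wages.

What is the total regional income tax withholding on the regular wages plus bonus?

Regional Income Tax: taxable = $8,115.00
  $512.17 + 19.68% × ($8,115.00 − $3,800.00) = $512.17 + 19.68% × $4,315.00 = $1,361.36
Supplemental (30.6% flat on bonus): 30.6% × $17,000.00 = $5,202.00
Total regional income tax: $1,361.36 + $5,202.00 = $6,563.36

$6,563.36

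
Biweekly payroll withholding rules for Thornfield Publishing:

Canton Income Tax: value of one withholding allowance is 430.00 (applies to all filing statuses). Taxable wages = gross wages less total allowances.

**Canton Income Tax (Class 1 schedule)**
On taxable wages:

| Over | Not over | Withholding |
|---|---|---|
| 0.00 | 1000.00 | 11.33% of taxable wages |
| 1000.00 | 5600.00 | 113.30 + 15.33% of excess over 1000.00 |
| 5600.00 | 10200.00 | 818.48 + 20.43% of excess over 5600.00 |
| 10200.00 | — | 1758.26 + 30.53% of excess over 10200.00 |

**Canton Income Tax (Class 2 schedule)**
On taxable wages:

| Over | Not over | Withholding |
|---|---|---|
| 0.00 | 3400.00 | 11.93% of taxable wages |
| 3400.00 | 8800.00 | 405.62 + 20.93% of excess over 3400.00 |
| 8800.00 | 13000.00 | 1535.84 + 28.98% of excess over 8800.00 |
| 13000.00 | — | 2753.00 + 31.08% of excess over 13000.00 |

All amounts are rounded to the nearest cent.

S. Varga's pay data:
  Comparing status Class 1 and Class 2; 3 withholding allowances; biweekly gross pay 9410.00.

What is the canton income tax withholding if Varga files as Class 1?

Canton Income Tax (Class 1): taxable = 9410.00 − 3×430.00 = 8120.00
  818.48 + 20.43% × (8120.00 − 5600.00) = 818.48 + 20.43% × 2520.00 = 1333.32

1333.32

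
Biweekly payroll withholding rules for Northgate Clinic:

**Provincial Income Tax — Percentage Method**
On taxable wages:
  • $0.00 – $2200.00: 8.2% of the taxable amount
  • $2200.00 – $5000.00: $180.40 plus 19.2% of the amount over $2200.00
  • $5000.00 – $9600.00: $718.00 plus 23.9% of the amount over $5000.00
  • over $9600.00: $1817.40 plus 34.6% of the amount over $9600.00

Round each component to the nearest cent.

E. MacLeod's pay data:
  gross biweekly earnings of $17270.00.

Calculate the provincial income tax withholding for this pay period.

$4471.22

Provincial Income Tax: taxable = $17270.00
  $1817.40 + 34.6% × ($17270.00 − $9600.00) = $1817.40 + 34.6% × $7670.00 = $4471.22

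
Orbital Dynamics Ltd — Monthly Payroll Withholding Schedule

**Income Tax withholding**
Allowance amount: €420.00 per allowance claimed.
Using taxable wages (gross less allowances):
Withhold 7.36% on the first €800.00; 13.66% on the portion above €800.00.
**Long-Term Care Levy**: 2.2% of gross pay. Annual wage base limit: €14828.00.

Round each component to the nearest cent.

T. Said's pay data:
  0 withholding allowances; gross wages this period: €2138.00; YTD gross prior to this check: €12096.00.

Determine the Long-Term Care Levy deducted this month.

Long-Term Care Levy: 2.2% × €2138.00 = €47.04

€47.04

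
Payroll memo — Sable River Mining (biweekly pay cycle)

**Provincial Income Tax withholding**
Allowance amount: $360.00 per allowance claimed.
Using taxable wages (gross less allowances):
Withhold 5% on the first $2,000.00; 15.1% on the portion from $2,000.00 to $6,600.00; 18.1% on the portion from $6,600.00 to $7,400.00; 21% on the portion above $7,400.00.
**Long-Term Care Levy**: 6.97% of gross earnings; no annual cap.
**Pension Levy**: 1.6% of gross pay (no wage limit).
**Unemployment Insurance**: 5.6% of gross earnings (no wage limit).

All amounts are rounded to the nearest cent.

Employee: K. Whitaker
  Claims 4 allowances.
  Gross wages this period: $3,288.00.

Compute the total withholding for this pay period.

$558.31

Provincial Income Tax: taxable = $3,288.00 − 4×$360.00 = $1,848.00
  5% × $1,848.00 = $92.40
Long-Term Care Levy: 6.97% × $3,288.00 = $229.17
Pension Levy: 1.6% × $3,288.00 = $52.61
Unemployment Insurance: 5.6% × $3,288.00 = $184.13
Total: $92.40 + $229.17 + $52.61 + $184.13 = $558.31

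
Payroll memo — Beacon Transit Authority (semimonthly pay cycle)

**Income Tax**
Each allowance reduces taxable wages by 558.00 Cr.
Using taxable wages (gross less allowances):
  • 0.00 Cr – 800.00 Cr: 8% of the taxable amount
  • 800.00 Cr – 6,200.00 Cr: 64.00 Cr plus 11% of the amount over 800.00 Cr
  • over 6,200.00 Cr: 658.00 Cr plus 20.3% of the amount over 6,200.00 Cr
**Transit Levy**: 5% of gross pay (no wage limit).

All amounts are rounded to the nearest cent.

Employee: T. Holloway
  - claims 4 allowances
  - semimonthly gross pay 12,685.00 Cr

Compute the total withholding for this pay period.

2,155.61 Cr

Income Tax: taxable = 12,685.00 Cr − 4×558.00 Cr = 10,453.00 Cr
  658.00 Cr + 20.3% × (10,453.00 Cr − 6,200.00 Cr) = 658.00 Cr + 20.3% × 4,253.00 Cr = 1,521.36 Cr
Transit Levy: 5% × 12,685.00 Cr = 634.25 Cr
Total: 1,521.36 Cr + 634.25 Cr = 2,155.61 Cr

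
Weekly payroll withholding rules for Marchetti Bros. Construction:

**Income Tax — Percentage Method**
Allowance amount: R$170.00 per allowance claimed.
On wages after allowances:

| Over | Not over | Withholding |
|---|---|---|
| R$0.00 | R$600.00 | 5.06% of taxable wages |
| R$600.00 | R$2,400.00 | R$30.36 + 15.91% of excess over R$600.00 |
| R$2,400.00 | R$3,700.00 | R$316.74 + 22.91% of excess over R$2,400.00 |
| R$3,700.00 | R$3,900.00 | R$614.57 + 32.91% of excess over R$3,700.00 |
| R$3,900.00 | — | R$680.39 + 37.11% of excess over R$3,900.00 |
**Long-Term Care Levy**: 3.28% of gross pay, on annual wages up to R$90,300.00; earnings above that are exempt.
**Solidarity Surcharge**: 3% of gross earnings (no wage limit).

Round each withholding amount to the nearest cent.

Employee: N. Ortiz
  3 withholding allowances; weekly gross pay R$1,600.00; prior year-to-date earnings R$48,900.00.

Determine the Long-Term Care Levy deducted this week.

Long-Term Care Levy: 3.28% × R$1,600.00 = R$52.48

R$52.48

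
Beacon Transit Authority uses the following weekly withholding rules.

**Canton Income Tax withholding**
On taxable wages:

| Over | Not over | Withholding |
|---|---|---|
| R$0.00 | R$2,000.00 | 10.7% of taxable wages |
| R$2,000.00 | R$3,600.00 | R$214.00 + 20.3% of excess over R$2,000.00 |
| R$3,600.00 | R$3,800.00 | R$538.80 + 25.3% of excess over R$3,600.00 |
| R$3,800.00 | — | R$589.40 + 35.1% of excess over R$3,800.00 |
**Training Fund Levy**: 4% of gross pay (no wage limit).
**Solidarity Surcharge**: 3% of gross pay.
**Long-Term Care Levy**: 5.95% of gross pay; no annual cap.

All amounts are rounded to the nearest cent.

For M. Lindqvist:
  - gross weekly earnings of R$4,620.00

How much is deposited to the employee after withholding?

Canton Income Tax: taxable = R$4,620.00
  R$589.40 + 35.1% × (R$4,620.00 − R$3,800.00) = R$589.40 + 35.1% × R$820.00 = R$877.22
Training Fund Levy: 4% × R$4,620.00 = R$184.80
Solidarity Surcharge: 3% × R$4,620.00 = R$138.60
Long-Term Care Levy: 5.95% × R$4,620.00 = R$274.89
Total withheld: R$877.22 + R$184.80 + R$138.60 + R$274.89 = R$1,475.51
Net pay: R$4,620.00 − R$1,475.51 = R$3,144.49

R$3,144.49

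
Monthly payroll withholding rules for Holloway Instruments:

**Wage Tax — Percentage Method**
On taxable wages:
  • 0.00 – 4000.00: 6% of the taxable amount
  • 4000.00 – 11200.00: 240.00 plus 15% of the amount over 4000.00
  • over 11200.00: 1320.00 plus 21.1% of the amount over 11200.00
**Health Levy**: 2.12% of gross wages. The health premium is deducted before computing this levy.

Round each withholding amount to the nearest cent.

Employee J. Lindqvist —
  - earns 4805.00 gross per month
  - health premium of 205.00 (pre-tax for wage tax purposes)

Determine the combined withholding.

Wage Tax: taxable = 4805.00 − 205.00 = 4600.00
  240.00 + 15% × (4600.00 − 4000.00) = 240.00 + 15% × 600.00 = 330.00
Health Levy: 2.12% × 4600.00 = 97.52
Total: 330.00 + 97.52 = 427.52

427.52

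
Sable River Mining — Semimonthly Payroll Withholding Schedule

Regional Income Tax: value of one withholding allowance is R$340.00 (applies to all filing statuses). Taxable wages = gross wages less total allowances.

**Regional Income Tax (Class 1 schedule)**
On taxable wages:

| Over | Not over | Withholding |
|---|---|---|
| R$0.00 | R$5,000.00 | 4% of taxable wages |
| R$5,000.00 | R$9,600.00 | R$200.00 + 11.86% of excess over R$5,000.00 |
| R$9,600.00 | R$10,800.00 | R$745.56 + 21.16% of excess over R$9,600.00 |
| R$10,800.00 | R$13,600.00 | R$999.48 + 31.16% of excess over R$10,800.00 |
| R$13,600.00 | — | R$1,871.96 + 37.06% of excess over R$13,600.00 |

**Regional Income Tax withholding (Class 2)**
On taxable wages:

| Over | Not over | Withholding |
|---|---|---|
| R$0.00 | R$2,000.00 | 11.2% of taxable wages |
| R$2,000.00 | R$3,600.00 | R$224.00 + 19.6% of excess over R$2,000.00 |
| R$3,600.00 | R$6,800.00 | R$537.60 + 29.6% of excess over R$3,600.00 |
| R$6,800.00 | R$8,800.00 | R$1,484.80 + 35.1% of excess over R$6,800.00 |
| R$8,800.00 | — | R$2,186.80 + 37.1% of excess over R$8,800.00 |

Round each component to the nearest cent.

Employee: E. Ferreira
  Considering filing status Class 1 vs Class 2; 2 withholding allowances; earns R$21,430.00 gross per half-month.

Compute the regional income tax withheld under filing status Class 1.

R$4,521.75

Regional Income Tax (Class 1): taxable = R$21,430.00 − 2×R$340.00 = R$20,750.00
  R$1,871.96 + 37.06% × (R$20,750.00 − R$13,600.00) = R$1,871.96 + 37.06% × R$7,150.00 = R$4,521.75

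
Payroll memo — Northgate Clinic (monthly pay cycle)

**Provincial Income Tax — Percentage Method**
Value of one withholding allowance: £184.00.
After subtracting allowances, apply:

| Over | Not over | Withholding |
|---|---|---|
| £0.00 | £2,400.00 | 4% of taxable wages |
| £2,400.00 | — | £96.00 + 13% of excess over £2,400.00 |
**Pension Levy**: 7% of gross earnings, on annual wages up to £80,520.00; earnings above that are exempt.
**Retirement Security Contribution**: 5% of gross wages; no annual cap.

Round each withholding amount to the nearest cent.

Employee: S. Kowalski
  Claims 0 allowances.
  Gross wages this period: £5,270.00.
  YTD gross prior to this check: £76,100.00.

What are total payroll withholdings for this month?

Provincial Income Tax: taxable = £5,270.00
  £96.00 + 13% × (£5,270.00 − £2,400.00) = £96.00 + 13% × £2,870.00 = £469.10
Pension Levy: cap £80,520.00 − YTD £76,100.00 = £4,420.00 subject; 7% × £4,420.00 = £309.40
Retirement Security Contribution: 5% × £5,270.00 = £263.50
Total: £469.10 + £309.40 + £263.50 = £1,042.00

£1,042.00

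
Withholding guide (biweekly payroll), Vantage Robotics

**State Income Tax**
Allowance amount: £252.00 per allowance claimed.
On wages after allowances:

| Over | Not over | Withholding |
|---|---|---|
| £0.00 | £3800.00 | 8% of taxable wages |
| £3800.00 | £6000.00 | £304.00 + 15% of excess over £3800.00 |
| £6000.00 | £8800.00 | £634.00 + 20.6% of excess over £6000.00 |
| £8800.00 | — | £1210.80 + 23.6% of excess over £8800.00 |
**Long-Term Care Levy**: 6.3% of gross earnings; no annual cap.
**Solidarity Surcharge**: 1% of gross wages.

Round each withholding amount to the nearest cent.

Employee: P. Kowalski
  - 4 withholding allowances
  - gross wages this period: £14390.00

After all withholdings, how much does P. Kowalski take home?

£11047.38

State Income Tax: taxable = £14390.00 − 4×£252.00 = £13382.00
  £1210.80 + 23.6% × (£13382.00 − £8800.00) = £1210.80 + 23.6% × £4582.00 = £2292.15
Long-Term Care Levy: 6.3% × £14390.00 = £906.57
Solidarity Surcharge: 1% × £14390.00 = £143.90
Total withheld: £2292.15 + £906.57 + £143.90 = £3342.62
Net pay: £14390.00 − £3342.62 = £11047.38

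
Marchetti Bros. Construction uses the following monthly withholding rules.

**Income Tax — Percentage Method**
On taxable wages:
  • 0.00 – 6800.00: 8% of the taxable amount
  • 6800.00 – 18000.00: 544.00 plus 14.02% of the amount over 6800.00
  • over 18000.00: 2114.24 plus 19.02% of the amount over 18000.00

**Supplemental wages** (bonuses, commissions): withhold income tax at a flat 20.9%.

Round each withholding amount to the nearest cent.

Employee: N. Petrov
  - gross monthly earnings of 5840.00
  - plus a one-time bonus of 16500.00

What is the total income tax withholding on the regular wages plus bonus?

3915.70

Income Tax: taxable = 5840.00
  8% × 5840.00 = 467.20
Supplemental (20.9% flat on bonus): 20.9% × 16500.00 = 3448.50
Total income tax: 467.20 + 3448.50 = 3915.70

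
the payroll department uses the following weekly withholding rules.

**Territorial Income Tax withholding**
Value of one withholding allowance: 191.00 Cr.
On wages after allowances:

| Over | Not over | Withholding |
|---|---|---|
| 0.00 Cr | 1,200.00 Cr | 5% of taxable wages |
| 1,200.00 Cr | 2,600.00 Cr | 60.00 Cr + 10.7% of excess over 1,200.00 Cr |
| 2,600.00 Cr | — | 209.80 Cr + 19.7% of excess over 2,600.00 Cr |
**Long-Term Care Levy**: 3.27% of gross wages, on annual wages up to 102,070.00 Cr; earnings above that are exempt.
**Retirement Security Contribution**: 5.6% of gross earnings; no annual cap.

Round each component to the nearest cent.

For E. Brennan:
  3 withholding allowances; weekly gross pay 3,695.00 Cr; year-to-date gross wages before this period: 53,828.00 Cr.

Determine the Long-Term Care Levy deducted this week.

120.83 Cr

Long-Term Care Levy: 3.27% × 3,695.00 Cr = 120.83 Cr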